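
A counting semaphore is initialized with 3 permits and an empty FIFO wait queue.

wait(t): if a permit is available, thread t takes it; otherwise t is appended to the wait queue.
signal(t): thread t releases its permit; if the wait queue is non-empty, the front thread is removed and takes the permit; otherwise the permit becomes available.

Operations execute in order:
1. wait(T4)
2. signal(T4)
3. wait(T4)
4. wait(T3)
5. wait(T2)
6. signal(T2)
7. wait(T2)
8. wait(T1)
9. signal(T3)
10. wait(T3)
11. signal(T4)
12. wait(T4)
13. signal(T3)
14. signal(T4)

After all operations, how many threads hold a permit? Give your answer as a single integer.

Step 1: wait(T4) -> count=2 queue=[] holders={T4}
Step 2: signal(T4) -> count=3 queue=[] holders={none}
Step 3: wait(T4) -> count=2 queue=[] holders={T4}
Step 4: wait(T3) -> count=1 queue=[] holders={T3,T4}
Step 5: wait(T2) -> count=0 queue=[] holders={T2,T3,T4}
Step 6: signal(T2) -> count=1 queue=[] holders={T3,T4}
Step 7: wait(T2) -> count=0 queue=[] holders={T2,T3,T4}
Step 8: wait(T1) -> count=0 queue=[T1] holders={T2,T3,T4}
Step 9: signal(T3) -> count=0 queue=[] holders={T1,T2,T4}
Step 10: wait(T3) -> count=0 queue=[T3] holders={T1,T2,T4}
Step 11: signal(T4) -> count=0 queue=[] holders={T1,T2,T3}
Step 12: wait(T4) -> count=0 queue=[T4] holders={T1,T2,T3}
Step 13: signal(T3) -> count=0 queue=[] holders={T1,T2,T4}
Step 14: signal(T4) -> count=1 queue=[] holders={T1,T2}
Final holders: {T1,T2} -> 2 thread(s)

Answer: 2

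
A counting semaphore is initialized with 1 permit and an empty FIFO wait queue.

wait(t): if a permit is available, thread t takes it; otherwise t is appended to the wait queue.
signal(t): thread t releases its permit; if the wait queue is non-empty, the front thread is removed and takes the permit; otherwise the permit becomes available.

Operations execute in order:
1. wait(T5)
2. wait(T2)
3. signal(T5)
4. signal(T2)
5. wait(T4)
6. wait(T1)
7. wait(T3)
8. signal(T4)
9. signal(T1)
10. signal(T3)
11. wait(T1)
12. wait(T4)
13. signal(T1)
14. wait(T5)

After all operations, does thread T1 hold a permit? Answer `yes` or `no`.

Step 1: wait(T5) -> count=0 queue=[] holders={T5}
Step 2: wait(T2) -> count=0 queue=[T2] holders={T5}
Step 3: signal(T5) -> count=0 queue=[] holders={T2}
Step 4: signal(T2) -> count=1 queue=[] holders={none}
Step 5: wait(T4) -> count=0 queue=[] holders={T4}
Step 6: wait(T1) -> count=0 queue=[T1] holders={T4}
Step 7: wait(T3) -> count=0 queue=[T1,T3] holders={T4}
Step 8: signal(T4) -> count=0 queue=[T3] holders={T1}
Step 9: signal(T1) -> count=0 queue=[] holders={T3}
Step 10: signal(T3) -> count=1 queue=[] holders={none}
Step 11: wait(T1) -> count=0 queue=[] holders={T1}
Step 12: wait(T4) -> count=0 queue=[T4] holders={T1}
Step 13: signal(T1) -> count=0 queue=[] holders={T4}
Step 14: wait(T5) -> count=0 queue=[T5] holders={T4}
Final holders: {T4} -> T1 not in holders

Answer: no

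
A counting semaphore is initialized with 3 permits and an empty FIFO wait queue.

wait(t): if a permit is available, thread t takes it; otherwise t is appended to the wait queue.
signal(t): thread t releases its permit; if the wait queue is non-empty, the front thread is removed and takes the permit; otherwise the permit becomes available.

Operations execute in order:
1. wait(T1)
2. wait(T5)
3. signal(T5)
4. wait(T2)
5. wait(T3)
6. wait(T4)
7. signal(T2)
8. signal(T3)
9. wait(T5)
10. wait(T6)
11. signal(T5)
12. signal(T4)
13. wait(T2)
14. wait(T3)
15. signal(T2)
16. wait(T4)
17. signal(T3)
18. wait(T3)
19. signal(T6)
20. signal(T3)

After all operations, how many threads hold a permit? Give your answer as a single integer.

Answer: 2

Derivation:
Step 1: wait(T1) -> count=2 queue=[] holders={T1}
Step 2: wait(T5) -> count=1 queue=[] holders={T1,T5}
Step 3: signal(T5) -> count=2 queue=[] holders={T1}
Step 4: wait(T2) -> count=1 queue=[] holders={T1,T2}
Step 5: wait(T3) -> count=0 queue=[] holders={T1,T2,T3}
Step 6: wait(T4) -> count=0 queue=[T4] holders={T1,T2,T3}
Step 7: signal(T2) -> count=0 queue=[] holders={T1,T3,T4}
Step 8: signal(T3) -> count=1 queue=[] holders={T1,T4}
Step 9: wait(T5) -> count=0 queue=[] holders={T1,T4,T5}
Step 10: wait(T6) -> count=0 queue=[T6] holders={T1,T4,T5}
Step 11: signal(T5) -> count=0 queue=[] holders={T1,T4,T6}
Step 12: signal(T4) -> count=1 queue=[] holders={T1,T6}
Step 13: wait(T2) -> count=0 queue=[] holders={T1,T2,T6}
Step 14: wait(T3) -> count=0 queue=[T3] holders={T1,T2,T6}
Step 15: signal(T2) -> count=0 queue=[] holders={T1,T3,T6}
Step 16: wait(T4) -> count=0 queue=[T4] holders={T1,T3,T6}
Step 17: signal(T3) -> count=0 queue=[] holders={T1,T4,T6}
Step 18: wait(T3) -> count=0 queue=[T3] holders={T1,T4,T6}
Step 19: signal(T6) -> count=0 queue=[] holders={T1,T3,T4}
Step 20: signal(T3) -> count=1 queue=[] holders={T1,T4}
Final holders: {T1,T4} -> 2 thread(s)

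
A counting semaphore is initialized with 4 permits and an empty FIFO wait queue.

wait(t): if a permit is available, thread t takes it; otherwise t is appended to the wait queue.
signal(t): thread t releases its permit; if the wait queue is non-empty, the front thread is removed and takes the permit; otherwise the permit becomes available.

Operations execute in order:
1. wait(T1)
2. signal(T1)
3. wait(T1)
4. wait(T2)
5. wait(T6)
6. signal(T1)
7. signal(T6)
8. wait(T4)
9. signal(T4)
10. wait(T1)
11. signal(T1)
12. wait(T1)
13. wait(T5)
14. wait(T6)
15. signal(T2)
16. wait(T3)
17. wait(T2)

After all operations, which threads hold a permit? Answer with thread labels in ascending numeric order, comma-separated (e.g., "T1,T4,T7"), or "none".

Step 1: wait(T1) -> count=3 queue=[] holders={T1}
Step 2: signal(T1) -> count=4 queue=[] holders={none}
Step 3: wait(T1) -> count=3 queue=[] holders={T1}
Step 4: wait(T2) -> count=2 queue=[] holders={T1,T2}
Step 5: wait(T6) -> count=1 queue=[] holders={T1,T2,T6}
Step 6: signal(T1) -> count=2 queue=[] holders={T2,T6}
Step 7: signal(T6) -> count=3 queue=[] holders={T2}
Step 8: wait(T4) -> count=2 queue=[] holders={T2,T4}
Step 9: signal(T4) -> count=3 queue=[] holders={T2}
Step 10: wait(T1) -> count=2 queue=[] holders={T1,T2}
Step 11: signal(T1) -> count=3 queue=[] holders={T2}
Step 12: wait(T1) -> count=2 queue=[] holders={T1,T2}
Step 13: wait(T5) -> count=1 queue=[] holders={T1,T2,T5}
Step 14: wait(T6) -> count=0 queue=[] holders={T1,T2,T5,T6}
Step 15: signal(T2) -> count=1 queue=[] holders={T1,T5,T6}
Step 16: wait(T3) -> count=0 queue=[] holders={T1,T3,T5,T6}
Step 17: wait(T2) -> count=0 queue=[T2] holders={T1,T3,T5,T6}
Final holders: T1,T3,T5,T6

Answer: T1,T3,T5,T6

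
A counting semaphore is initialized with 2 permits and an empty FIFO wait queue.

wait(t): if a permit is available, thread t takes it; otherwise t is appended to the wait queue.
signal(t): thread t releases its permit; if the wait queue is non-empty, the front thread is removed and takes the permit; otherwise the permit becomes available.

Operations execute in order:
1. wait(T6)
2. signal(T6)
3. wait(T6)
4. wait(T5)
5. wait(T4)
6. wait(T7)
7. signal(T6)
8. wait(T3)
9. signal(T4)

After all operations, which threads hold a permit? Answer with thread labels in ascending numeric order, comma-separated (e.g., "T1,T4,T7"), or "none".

Answer: T5,T7

Derivation:
Step 1: wait(T6) -> count=1 queue=[] holders={T6}
Step 2: signal(T6) -> count=2 queue=[] holders={none}
Step 3: wait(T6) -> count=1 queue=[] holders={T6}
Step 4: wait(T5) -> count=0 queue=[] holders={T5,T6}
Step 5: wait(T4) -> count=0 queue=[T4] holders={T5,T6}
Step 6: wait(T7) -> count=0 queue=[T4,T7] holders={T5,T6}
Step 7: signal(T6) -> count=0 queue=[T7] holders={T4,T5}
Step 8: wait(T3) -> count=0 queue=[T7,T3] holders={T4,T5}
Step 9: signal(T4) -> count=0 queue=[T3] holders={T5,T7}
Final holders: T5,T7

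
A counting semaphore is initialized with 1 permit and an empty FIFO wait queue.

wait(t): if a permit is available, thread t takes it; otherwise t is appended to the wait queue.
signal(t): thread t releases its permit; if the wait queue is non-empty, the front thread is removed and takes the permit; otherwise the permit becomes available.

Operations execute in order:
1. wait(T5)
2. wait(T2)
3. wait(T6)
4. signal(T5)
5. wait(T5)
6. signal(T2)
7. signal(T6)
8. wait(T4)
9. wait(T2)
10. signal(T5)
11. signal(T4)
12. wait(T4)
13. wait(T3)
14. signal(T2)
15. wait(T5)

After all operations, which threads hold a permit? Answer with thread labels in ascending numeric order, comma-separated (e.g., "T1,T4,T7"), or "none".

Step 1: wait(T5) -> count=0 queue=[] holders={T5}
Step 2: wait(T2) -> count=0 queue=[T2] holders={T5}
Step 3: wait(T6) -> count=0 queue=[T2,T6] holders={T5}
Step 4: signal(T5) -> count=0 queue=[T6] holders={T2}
Step 5: wait(T5) -> count=0 queue=[T6,T5] holders={T2}
Step 6: signal(T2) -> count=0 queue=[T5] holders={T6}
Step 7: signal(T6) -> count=0 queue=[] holders={T5}
Step 8: wait(T4) -> count=0 queue=[T4] holders={T5}
Step 9: wait(T2) -> count=0 queue=[T4,T2] holders={T5}
Step 10: signal(T5) -> count=0 queue=[T2] holders={T4}
Step 11: signal(T4) -> count=0 queue=[] holders={T2}
Step 12: wait(T4) -> count=0 queue=[T4] holders={T2}
Step 13: wait(T3) -> count=0 queue=[T4,T3] holders={T2}
Step 14: signal(T2) -> count=0 queue=[T3] holders={T4}
Step 15: wait(T5) -> count=0 queue=[T3,T5] holders={T4}
Final holders: T4

Answer: T4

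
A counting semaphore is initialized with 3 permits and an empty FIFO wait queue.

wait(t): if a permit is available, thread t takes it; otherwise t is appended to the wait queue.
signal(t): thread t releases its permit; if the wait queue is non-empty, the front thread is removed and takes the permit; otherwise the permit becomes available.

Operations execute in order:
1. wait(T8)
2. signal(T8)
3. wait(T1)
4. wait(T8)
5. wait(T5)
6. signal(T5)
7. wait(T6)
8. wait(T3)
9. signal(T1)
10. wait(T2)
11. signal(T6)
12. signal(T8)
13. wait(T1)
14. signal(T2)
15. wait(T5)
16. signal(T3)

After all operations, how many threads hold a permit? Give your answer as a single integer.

Answer: 2

Derivation:
Step 1: wait(T8) -> count=2 queue=[] holders={T8}
Step 2: signal(T8) -> count=3 queue=[] holders={none}
Step 3: wait(T1) -> count=2 queue=[] holders={T1}
Step 4: wait(T8) -> count=1 queue=[] holders={T1,T8}
Step 5: wait(T5) -> count=0 queue=[] holders={T1,T5,T8}
Step 6: signal(T5) -> count=1 queue=[] holders={T1,T8}
Step 7: wait(T6) -> count=0 queue=[] holders={T1,T6,T8}
Step 8: wait(T3) -> count=0 queue=[T3] holders={T1,T6,T8}
Step 9: signal(T1) -> count=0 queue=[] holders={T3,T6,T8}
Step 10: wait(T2) -> count=0 queue=[T2] holders={T3,T6,T8}
Step 11: signal(T6) -> count=0 queue=[] holders={T2,T3,T8}
Step 12: signal(T8) -> count=1 queue=[] holders={T2,T3}
Step 13: wait(T1) -> count=0 queue=[] holders={T1,T2,T3}
Step 14: signal(T2) -> count=1 queue=[] holders={T1,T3}
Step 15: wait(T5) -> count=0 queue=[] holders={T1,T3,T5}
Step 16: signal(T3) -> count=1 queue=[] holders={T1,T5}
Final holders: {T1,T5} -> 2 thread(s)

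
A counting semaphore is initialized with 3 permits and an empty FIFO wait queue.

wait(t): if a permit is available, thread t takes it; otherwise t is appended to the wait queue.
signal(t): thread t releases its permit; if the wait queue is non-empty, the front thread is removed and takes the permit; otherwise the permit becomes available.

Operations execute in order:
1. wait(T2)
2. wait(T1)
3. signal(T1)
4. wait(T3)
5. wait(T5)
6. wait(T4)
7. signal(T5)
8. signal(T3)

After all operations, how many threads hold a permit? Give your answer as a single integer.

Answer: 2

Derivation:
Step 1: wait(T2) -> count=2 queue=[] holders={T2}
Step 2: wait(T1) -> count=1 queue=[] holders={T1,T2}
Step 3: signal(T1) -> count=2 queue=[] holders={T2}
Step 4: wait(T3) -> count=1 queue=[] holders={T2,T3}
Step 5: wait(T5) -> count=0 queue=[] holders={T2,T3,T5}
Step 6: wait(T4) -> count=0 queue=[T4] holders={T2,T3,T5}
Step 7: signal(T5) -> count=0 queue=[] holders={T2,T3,T4}
Step 8: signal(T3) -> count=1 queue=[] holders={T2,T4}
Final holders: {T2,T4} -> 2 thread(s)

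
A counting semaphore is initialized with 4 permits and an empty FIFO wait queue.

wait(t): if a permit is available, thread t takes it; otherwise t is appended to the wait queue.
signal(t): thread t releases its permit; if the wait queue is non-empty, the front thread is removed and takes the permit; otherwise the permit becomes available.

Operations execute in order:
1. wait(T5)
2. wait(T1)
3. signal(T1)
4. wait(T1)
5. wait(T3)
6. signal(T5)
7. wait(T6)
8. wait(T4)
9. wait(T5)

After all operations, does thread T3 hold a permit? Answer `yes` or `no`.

Step 1: wait(T5) -> count=3 queue=[] holders={T5}
Step 2: wait(T1) -> count=2 queue=[] holders={T1,T5}
Step 3: signal(T1) -> count=3 queue=[] holders={T5}
Step 4: wait(T1) -> count=2 queue=[] holders={T1,T5}
Step 5: wait(T3) -> count=1 queue=[] holders={T1,T3,T5}
Step 6: signal(T5) -> count=2 queue=[] holders={T1,T3}
Step 7: wait(T6) -> count=1 queue=[] holders={T1,T3,T6}
Step 8: wait(T4) -> count=0 queue=[] holders={T1,T3,T4,T6}
Step 9: wait(T5) -> count=0 queue=[T5] holders={T1,T3,T4,T6}
Final holders: {T1,T3,T4,T6} -> T3 in holders

Answer: yes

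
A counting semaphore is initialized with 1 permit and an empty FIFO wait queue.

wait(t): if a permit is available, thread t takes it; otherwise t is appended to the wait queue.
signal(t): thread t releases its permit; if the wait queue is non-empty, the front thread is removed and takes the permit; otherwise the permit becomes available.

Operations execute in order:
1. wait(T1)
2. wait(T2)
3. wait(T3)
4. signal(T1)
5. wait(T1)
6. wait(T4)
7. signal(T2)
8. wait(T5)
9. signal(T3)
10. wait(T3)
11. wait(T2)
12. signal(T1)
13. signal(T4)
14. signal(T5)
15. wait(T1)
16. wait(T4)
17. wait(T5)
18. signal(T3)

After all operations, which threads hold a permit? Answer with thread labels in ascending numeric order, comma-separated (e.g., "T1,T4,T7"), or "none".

Answer: T2

Derivation:
Step 1: wait(T1) -> count=0 queue=[] holders={T1}
Step 2: wait(T2) -> count=0 queue=[T2] holders={T1}
Step 3: wait(T3) -> count=0 queue=[T2,T3] holders={T1}
Step 4: signal(T1) -> count=0 queue=[T3] holders={T2}
Step 5: wait(T1) -> count=0 queue=[T3,T1] holders={T2}
Step 6: wait(T4) -> count=0 queue=[T3,T1,T4] holders={T2}
Step 7: signal(T2) -> count=0 queue=[T1,T4] holders={T3}
Step 8: wait(T5) -> count=0 queue=[T1,T4,T5] holders={T3}
Step 9: signal(T3) -> count=0 queue=[T4,T5] holders={T1}
Step 10: wait(T3) -> count=0 queue=[T4,T5,T3] holders={T1}
Step 11: wait(T2) -> count=0 queue=[T4,T5,T3,T2] holders={T1}
Step 12: signal(T1) -> count=0 queue=[T5,T3,T2] holders={T4}
Step 13: signal(T4) -> count=0 queue=[T3,T2] holders={T5}
Step 14: signal(T5) -> count=0 queue=[T2] holders={T3}
Step 15: wait(T1) -> count=0 queue=[T2,T1] holders={T3}
Step 16: wait(T4) -> count=0 queue=[T2,T1,T4] holders={T3}
Step 17: wait(T5) -> count=0 queue=[T2,T1,T4,T5] holders={T3}
Step 18: signal(T3) -> count=0 queue=[T1,T4,T5] holders={T2}
Final holders: T2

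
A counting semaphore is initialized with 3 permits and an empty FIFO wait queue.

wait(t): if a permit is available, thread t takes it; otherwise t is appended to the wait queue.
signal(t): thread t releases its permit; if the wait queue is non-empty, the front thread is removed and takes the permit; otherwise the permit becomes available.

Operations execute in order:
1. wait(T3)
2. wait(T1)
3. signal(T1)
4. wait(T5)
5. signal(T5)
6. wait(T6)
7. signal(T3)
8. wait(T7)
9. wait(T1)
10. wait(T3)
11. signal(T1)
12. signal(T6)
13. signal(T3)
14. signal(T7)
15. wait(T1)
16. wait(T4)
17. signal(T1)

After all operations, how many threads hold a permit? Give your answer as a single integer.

Answer: 1

Derivation:
Step 1: wait(T3) -> count=2 queue=[] holders={T3}
Step 2: wait(T1) -> count=1 queue=[] holders={T1,T3}
Step 3: signal(T1) -> count=2 queue=[] holders={T3}
Step 4: wait(T5) -> count=1 queue=[] holders={T3,T5}
Step 5: signal(T5) -> count=2 queue=[] holders={T3}
Step 6: wait(T6) -> count=1 queue=[] holders={T3,T6}
Step 7: signal(T3) -> count=2 queue=[] holders={T6}
Step 8: wait(T7) -> count=1 queue=[] holders={T6,T7}
Step 9: wait(T1) -> count=0 queue=[] holders={T1,T6,T7}
Step 10: wait(T3) -> count=0 queue=[T3] holders={T1,T6,T7}
Step 11: signal(T1) -> count=0 queue=[] holders={T3,T6,T7}
Step 12: signal(T6) -> count=1 queue=[] holders={T3,T7}
Step 13: signal(T3) -> count=2 queue=[] holders={T7}
Step 14: signal(T7) -> count=3 queue=[] holders={none}
Step 15: wait(T1) -> count=2 queue=[] holders={T1}
Step 16: wait(T4) -> count=1 queue=[] holders={T1,T4}
Step 17: signal(T1) -> count=2 queue=[] holders={T4}
Final holders: {T4} -> 1 thread(s)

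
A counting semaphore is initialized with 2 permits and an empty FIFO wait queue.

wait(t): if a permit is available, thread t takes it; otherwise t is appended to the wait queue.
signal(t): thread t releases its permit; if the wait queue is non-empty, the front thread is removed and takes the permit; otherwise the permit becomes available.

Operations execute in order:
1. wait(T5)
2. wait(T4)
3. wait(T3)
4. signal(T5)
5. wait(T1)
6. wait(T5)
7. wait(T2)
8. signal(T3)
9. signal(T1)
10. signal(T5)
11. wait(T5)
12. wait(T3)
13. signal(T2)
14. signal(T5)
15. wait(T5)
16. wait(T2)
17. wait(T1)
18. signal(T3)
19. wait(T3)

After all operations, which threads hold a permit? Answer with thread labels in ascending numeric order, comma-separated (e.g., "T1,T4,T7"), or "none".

Answer: T4,T5

Derivation:
Step 1: wait(T5) -> count=1 queue=[] holders={T5}
Step 2: wait(T4) -> count=0 queue=[] holders={T4,T5}
Step 3: wait(T3) -> count=0 queue=[T3] holders={T4,T5}
Step 4: signal(T5) -> count=0 queue=[] holders={T3,T4}
Step 5: wait(T1) -> count=0 queue=[T1] holders={T3,T4}
Step 6: wait(T5) -> count=0 queue=[T1,T5] holders={T3,T4}
Step 7: wait(T2) -> count=0 queue=[T1,T5,T2] holders={T3,T4}
Step 8: signal(T3) -> count=0 queue=[T5,T2] holders={T1,T4}
Step 9: signal(T1) -> count=0 queue=[T2] holders={T4,T5}
Step 10: signal(T5) -> count=0 queue=[] holders={T2,T4}
Step 11: wait(T5) -> count=0 queue=[T5] holders={T2,T4}
Step 12: wait(T3) -> count=0 queue=[T5,T3] holders={T2,T4}
Step 13: signal(T2) -> count=0 queue=[T3] holders={T4,T5}
Step 14: signal(T5) -> count=0 queue=[] holders={T3,T4}
Step 15: wait(T5) -> count=0 queue=[T5] holders={T3,T4}
Step 16: wait(T2) -> count=0 queue=[T5,T2] holders={T3,T4}
Step 17: wait(T1) -> count=0 queue=[T5,T2,T1] holders={T3,T4}
Step 18: signal(T3) -> count=0 queue=[T2,T1] holders={T4,T5}
Step 19: wait(T3) -> count=0 queue=[T2,T1,T3] holders={T4,T5}
Final holders: T4,T5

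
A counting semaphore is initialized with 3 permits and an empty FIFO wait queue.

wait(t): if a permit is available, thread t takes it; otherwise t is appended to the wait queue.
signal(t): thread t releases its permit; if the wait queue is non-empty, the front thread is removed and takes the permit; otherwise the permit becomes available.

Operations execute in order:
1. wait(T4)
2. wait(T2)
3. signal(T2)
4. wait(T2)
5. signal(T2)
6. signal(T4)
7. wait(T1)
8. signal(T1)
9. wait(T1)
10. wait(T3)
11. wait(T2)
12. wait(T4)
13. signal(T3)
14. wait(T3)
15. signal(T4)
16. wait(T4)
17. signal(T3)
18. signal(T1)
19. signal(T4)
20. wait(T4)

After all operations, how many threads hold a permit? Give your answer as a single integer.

Step 1: wait(T4) -> count=2 queue=[] holders={T4}
Step 2: wait(T2) -> count=1 queue=[] holders={T2,T4}
Step 3: signal(T2) -> count=2 queue=[] holders={T4}
Step 4: wait(T2) -> count=1 queue=[] holders={T2,T4}
Step 5: signal(T2) -> count=2 queue=[] holders={T4}
Step 6: signal(T4) -> count=3 queue=[] holders={none}
Step 7: wait(T1) -> count=2 queue=[] holders={T1}
Step 8: signal(T1) -> count=3 queue=[] holders={none}
Step 9: wait(T1) -> count=2 queue=[] holders={T1}
Step 10: wait(T3) -> count=1 queue=[] holders={T1,T3}
Step 11: wait(T2) -> count=0 queue=[] holders={T1,T2,T3}
Step 12: wait(T4) -> count=0 queue=[T4] holders={T1,T2,T3}
Step 13: signal(T3) -> count=0 queue=[] holders={T1,T2,T4}
Step 14: wait(T3) -> count=0 queue=[T3] holders={T1,T2,T4}
Step 15: signal(T4) -> count=0 queue=[] holders={T1,T2,T3}
Step 16: wait(T4) -> count=0 queue=[T4] holders={T1,T2,T3}
Step 17: signal(T3) -> count=0 queue=[] holders={T1,T2,T4}
Step 18: signal(T1) -> count=1 queue=[] holders={T2,T4}
Step 19: signal(T4) -> count=2 queue=[] holders={T2}
Step 20: wait(T4) -> count=1 queue=[] holders={T2,T4}
Final holders: {T2,T4} -> 2 thread(s)

Answer: 2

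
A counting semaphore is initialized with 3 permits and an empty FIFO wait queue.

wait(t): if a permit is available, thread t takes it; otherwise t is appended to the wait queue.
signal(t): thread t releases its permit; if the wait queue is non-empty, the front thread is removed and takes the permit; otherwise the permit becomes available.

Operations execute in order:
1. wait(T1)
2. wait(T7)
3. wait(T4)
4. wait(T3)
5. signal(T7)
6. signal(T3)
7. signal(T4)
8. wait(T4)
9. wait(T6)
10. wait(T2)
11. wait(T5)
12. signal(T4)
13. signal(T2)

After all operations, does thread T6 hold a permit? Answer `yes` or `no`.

Answer: yes

Derivation:
Step 1: wait(T1) -> count=2 queue=[] holders={T1}
Step 2: wait(T7) -> count=1 queue=[] holders={T1,T7}
Step 3: wait(T4) -> count=0 queue=[] holders={T1,T4,T7}
Step 4: wait(T3) -> count=0 queue=[T3] holders={T1,T4,T7}
Step 5: signal(T7) -> count=0 queue=[] holders={T1,T3,T4}
Step 6: signal(T3) -> count=1 queue=[] holders={T1,T4}
Step 7: signal(T4) -> count=2 queue=[] holders={T1}
Step 8: wait(T4) -> count=1 queue=[] holders={T1,T4}
Step 9: wait(T6) -> count=0 queue=[] holders={T1,T4,T6}
Step 10: wait(T2) -> count=0 queue=[T2] holders={T1,T4,T6}
Step 11: wait(T5) -> count=0 queue=[T2,T5] holders={T1,T4,T6}
Step 12: signal(T4) -> count=0 queue=[T5] holders={T1,T2,T6}
Step 13: signal(T2) -> count=0 queue=[] holders={T1,T5,T6}
Final holders: {T1,T5,T6} -> T6 in holders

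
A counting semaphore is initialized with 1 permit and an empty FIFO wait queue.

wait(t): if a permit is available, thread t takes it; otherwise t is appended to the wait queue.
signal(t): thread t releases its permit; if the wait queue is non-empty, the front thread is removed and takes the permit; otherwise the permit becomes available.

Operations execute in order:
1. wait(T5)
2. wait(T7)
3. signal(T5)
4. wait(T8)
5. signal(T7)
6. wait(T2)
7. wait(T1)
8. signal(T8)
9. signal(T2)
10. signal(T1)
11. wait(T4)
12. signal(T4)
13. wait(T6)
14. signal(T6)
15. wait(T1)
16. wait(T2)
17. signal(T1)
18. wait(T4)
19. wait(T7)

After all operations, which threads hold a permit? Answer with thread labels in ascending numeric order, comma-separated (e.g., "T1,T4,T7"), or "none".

Answer: T2

Derivation:
Step 1: wait(T5) -> count=0 queue=[] holders={T5}
Step 2: wait(T7) -> count=0 queue=[T7] holders={T5}
Step 3: signal(T5) -> count=0 queue=[] holders={T7}
Step 4: wait(T8) -> count=0 queue=[T8] holders={T7}
Step 5: signal(T7) -> count=0 queue=[] holders={T8}
Step 6: wait(T2) -> count=0 queue=[T2] holders={T8}
Step 7: wait(T1) -> count=0 queue=[T2,T1] holders={T8}
Step 8: signal(T8) -> count=0 queue=[T1] holders={T2}
Step 9: signal(T2) -> count=0 queue=[] holders={T1}
Step 10: signal(T1) -> count=1 queue=[] holders={none}
Step 11: wait(T4) -> count=0 queue=[] holders={T4}
Step 12: signal(T4) -> count=1 queue=[] holders={none}
Step 13: wait(T6) -> count=0 queue=[] holders={T6}
Step 14: signal(T6) -> count=1 queue=[] holders={none}
Step 15: wait(T1) -> count=0 queue=[] holders={T1}
Step 16: wait(T2) -> count=0 queue=[T2] holders={T1}
Step 17: signal(T1) -> count=0 queue=[] holders={T2}
Step 18: wait(T4) -> count=0 queue=[T4] holders={T2}
Step 19: wait(T7) -> count=0 queue=[T4,T7] holders={T2}
Final holders: T2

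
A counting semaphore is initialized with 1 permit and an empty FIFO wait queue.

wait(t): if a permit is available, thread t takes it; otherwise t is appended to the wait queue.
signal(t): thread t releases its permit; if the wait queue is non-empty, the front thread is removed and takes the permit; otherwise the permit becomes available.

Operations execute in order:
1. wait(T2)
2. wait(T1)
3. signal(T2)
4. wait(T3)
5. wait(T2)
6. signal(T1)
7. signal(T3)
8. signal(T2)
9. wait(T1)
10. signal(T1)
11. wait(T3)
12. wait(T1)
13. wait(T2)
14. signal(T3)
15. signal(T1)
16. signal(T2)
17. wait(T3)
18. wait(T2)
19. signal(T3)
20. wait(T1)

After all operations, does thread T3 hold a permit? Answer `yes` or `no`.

Step 1: wait(T2) -> count=0 queue=[] holders={T2}
Step 2: wait(T1) -> count=0 queue=[T1] holders={T2}
Step 3: signal(T2) -> count=0 queue=[] holders={T1}
Step 4: wait(T3) -> count=0 queue=[T3] holders={T1}
Step 5: wait(T2) -> count=0 queue=[T3,T2] holders={T1}
Step 6: signal(T1) -> count=0 queue=[T2] holders={T3}
Step 7: signal(T3) -> count=0 queue=[] holders={T2}
Step 8: signal(T2) -> count=1 queue=[] holders={none}
Step 9: wait(T1) -> count=0 queue=[] holders={T1}
Step 10: signal(T1) -> count=1 queue=[] holders={none}
Step 11: wait(T3) -> count=0 queue=[] holders={T3}
Step 12: wait(T1) -> count=0 queue=[T1] holders={T3}
Step 13: wait(T2) -> count=0 queue=[T1,T2] holders={T3}
Step 14: signal(T3) -> count=0 queue=[T2] holders={T1}
Step 15: signal(T1) -> count=0 queue=[] holders={T2}
Step 16: signal(T2) -> count=1 queue=[] holders={none}
Step 17: wait(T3) -> count=0 queue=[] holders={T3}
Step 18: wait(T2) -> count=0 queue=[T2] holders={T3}
Step 19: signal(T3) -> count=0 queue=[] holders={T2}
Step 20: wait(T1) -> count=0 queue=[T1] holders={T2}
Final holders: {T2} -> T3 not in holders

Answer: no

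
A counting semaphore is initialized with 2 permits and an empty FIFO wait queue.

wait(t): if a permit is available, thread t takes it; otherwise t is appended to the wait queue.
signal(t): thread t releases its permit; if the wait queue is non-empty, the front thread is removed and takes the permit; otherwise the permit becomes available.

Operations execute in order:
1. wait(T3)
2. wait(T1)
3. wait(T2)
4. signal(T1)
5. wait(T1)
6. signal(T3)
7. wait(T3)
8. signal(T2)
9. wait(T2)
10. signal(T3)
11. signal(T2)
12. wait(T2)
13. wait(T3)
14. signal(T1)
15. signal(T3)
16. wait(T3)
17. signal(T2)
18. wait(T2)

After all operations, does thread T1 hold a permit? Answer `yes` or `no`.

Answer: no

Derivation:
Step 1: wait(T3) -> count=1 queue=[] holders={T3}
Step 2: wait(T1) -> count=0 queue=[] holders={T1,T3}
Step 3: wait(T2) -> count=0 queue=[T2] holders={T1,T3}
Step 4: signal(T1) -> count=0 queue=[] holders={T2,T3}
Step 5: wait(T1) -> count=0 queue=[T1] holders={T2,T3}
Step 6: signal(T3) -> count=0 queue=[] holders={T1,T2}
Step 7: wait(T3) -> count=0 queue=[T3] holders={T1,T2}
Step 8: signal(T2) -> count=0 queue=[] holders={T1,T3}
Step 9: wait(T2) -> count=0 queue=[T2] holders={T1,T3}
Step 10: signal(T3) -> count=0 queue=[] holders={T1,T2}
Step 11: signal(T2) -> count=1 queue=[] holders={T1}
Step 12: wait(T2) -> count=0 queue=[] holders={T1,T2}
Step 13: wait(T3) -> count=0 queue=[T3] holders={T1,T2}
Step 14: signal(T1) -> count=0 queue=[] holders={T2,T3}
Step 15: signal(T3) -> count=1 queue=[] holders={T2}
Step 16: wait(T3) -> count=0 queue=[] holders={T2,T3}
Step 17: signal(T2) -> count=1 queue=[] holders={T3}
Step 18: wait(T2) -> count=0 queue=[] holders={T2,T3}
Final holders: {T2,T3} -> T1 not in holders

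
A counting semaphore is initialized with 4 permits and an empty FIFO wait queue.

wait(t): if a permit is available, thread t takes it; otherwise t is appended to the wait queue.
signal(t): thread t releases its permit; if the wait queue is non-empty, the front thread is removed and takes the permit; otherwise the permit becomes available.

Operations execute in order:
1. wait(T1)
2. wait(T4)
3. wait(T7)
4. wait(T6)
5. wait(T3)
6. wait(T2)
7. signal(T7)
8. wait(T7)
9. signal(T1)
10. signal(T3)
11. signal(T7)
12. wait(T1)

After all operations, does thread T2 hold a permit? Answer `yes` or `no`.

Step 1: wait(T1) -> count=3 queue=[] holders={T1}
Step 2: wait(T4) -> count=2 queue=[] holders={T1,T4}
Step 3: wait(T7) -> count=1 queue=[] holders={T1,T4,T7}
Step 4: wait(T6) -> count=0 queue=[] holders={T1,T4,T6,T7}
Step 5: wait(T3) -> count=0 queue=[T3] holders={T1,T4,T6,T7}
Step 6: wait(T2) -> count=0 queue=[T3,T2] holders={T1,T4,T6,T7}
Step 7: signal(T7) -> count=0 queue=[T2] holders={T1,T3,T4,T6}
Step 8: wait(T7) -> count=0 queue=[T2,T7] holders={T1,T3,T4,T6}
Step 9: signal(T1) -> count=0 queue=[T7] holders={T2,T3,T4,T6}
Step 10: signal(T3) -> count=0 queue=[] holders={T2,T4,T6,T7}
Step 11: signal(T7) -> count=1 queue=[] holders={T2,T4,T6}
Step 12: wait(T1) -> count=0 queue=[] holders={T1,T2,T4,T6}
Final holders: {T1,T2,T4,T6} -> T2 in holders

Answer: yes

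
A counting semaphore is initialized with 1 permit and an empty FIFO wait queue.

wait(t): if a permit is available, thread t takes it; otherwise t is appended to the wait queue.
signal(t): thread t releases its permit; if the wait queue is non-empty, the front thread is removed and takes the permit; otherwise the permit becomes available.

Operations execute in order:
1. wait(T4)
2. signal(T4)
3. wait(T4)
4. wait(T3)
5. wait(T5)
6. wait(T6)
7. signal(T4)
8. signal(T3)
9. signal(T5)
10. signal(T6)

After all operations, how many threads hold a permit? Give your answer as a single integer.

Answer: 0

Derivation:
Step 1: wait(T4) -> count=0 queue=[] holders={T4}
Step 2: signal(T4) -> count=1 queue=[] holders={none}
Step 3: wait(T4) -> count=0 queue=[] holders={T4}
Step 4: wait(T3) -> count=0 queue=[T3] holders={T4}
Step 5: wait(T5) -> count=0 queue=[T3,T5] holders={T4}
Step 6: wait(T6) -> count=0 queue=[T3,T5,T6] holders={T4}
Step 7: signal(T4) -> count=0 queue=[T5,T6] holders={T3}
Step 8: signal(T3) -> count=0 queue=[T6] holders={T5}
Step 9: signal(T5) -> count=0 queue=[] holders={T6}
Step 10: signal(T6) -> count=1 queue=[] holders={none}
Final holders: {none} -> 0 thread(s)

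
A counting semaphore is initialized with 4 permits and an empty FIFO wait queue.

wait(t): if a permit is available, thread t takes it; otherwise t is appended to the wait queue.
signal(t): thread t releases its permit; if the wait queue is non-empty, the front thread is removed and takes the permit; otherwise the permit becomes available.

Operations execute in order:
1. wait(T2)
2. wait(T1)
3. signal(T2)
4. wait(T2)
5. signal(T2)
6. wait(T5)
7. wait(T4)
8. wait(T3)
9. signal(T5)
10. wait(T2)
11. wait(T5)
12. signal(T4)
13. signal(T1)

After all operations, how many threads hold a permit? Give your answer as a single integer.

Step 1: wait(T2) -> count=3 queue=[] holders={T2}
Step 2: wait(T1) -> count=2 queue=[] holders={T1,T2}
Step 3: signal(T2) -> count=3 queue=[] holders={T1}
Step 4: wait(T2) -> count=2 queue=[] holders={T1,T2}
Step 5: signal(T2) -> count=3 queue=[] holders={T1}
Step 6: wait(T5) -> count=2 queue=[] holders={T1,T5}
Step 7: wait(T4) -> count=1 queue=[] holders={T1,T4,T5}
Step 8: wait(T3) -> count=0 queue=[] holders={T1,T3,T4,T5}
Step 9: signal(T5) -> count=1 queue=[] holders={T1,T3,T4}
Step 10: wait(T2) -> count=0 queue=[] holders={T1,T2,T3,T4}
Step 11: wait(T5) -> count=0 queue=[T5] holders={T1,T2,T3,T4}
Step 12: signal(T4) -> count=0 queue=[] holders={T1,T2,T3,T5}
Step 13: signal(T1) -> count=1 queue=[] holders={T2,T3,T5}
Final holders: {T2,T3,T5} -> 3 thread(s)

Answer: 3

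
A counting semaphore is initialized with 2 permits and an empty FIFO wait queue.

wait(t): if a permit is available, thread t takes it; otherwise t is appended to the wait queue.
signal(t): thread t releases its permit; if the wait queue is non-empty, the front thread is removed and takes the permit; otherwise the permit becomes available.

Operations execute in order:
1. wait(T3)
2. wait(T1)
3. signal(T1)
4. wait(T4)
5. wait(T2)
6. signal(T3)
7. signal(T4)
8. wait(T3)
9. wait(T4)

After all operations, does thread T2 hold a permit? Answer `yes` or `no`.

Step 1: wait(T3) -> count=1 queue=[] holders={T3}
Step 2: wait(T1) -> count=0 queue=[] holders={T1,T3}
Step 3: signal(T1) -> count=1 queue=[] holders={T3}
Step 4: wait(T4) -> count=0 queue=[] holders={T3,T4}
Step 5: wait(T2) -> count=0 queue=[T2] holders={T3,T4}
Step 6: signal(T3) -> count=0 queue=[] holders={T2,T4}
Step 7: signal(T4) -> count=1 queue=[] holders={T2}
Step 8: wait(T3) -> count=0 queue=[] holders={T2,T3}
Step 9: wait(T4) -> count=0 queue=[T4] holders={T2,T3}
Final holders: {T2,T3} -> T2 in holders

Answer: yes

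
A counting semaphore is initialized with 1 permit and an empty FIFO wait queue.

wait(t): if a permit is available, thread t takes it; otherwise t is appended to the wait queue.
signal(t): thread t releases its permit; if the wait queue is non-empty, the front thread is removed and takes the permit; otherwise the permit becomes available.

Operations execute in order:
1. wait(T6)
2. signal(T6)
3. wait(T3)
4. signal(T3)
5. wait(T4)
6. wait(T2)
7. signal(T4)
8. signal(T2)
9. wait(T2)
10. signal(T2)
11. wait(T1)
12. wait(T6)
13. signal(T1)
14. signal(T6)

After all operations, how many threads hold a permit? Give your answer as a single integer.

Step 1: wait(T6) -> count=0 queue=[] holders={T6}
Step 2: signal(T6) -> count=1 queue=[] holders={none}
Step 3: wait(T3) -> count=0 queue=[] holders={T3}
Step 4: signal(T3) -> count=1 queue=[] holders={none}
Step 5: wait(T4) -> count=0 queue=[] holders={T4}
Step 6: wait(T2) -> count=0 queue=[T2] holders={T4}
Step 7: signal(T4) -> count=0 queue=[] holders={T2}
Step 8: signal(T2) -> count=1 queue=[] holders={none}
Step 9: wait(T2) -> count=0 queue=[] holders={T2}
Step 10: signal(T2) -> count=1 queue=[] holders={none}
Step 11: wait(T1) -> count=0 queue=[] holders={T1}
Step 12: wait(T6) -> count=0 queue=[T6] holders={T1}
Step 13: signal(T1) -> count=0 queue=[] holders={T6}
Step 14: signal(T6) -> count=1 queue=[] holders={none}
Final holders: {none} -> 0 thread(s)

Answer: 0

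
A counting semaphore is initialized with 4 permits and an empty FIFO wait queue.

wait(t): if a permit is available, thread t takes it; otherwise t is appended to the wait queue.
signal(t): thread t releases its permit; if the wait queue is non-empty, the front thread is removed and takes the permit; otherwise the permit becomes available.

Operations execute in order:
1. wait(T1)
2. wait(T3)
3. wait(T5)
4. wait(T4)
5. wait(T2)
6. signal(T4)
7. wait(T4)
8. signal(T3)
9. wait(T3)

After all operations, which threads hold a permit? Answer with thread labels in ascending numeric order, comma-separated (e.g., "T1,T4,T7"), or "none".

Answer: T1,T2,T4,T5

Derivation:
Step 1: wait(T1) -> count=3 queue=[] holders={T1}
Step 2: wait(T3) -> count=2 queue=[] holders={T1,T3}
Step 3: wait(T5) -> count=1 queue=[] holders={T1,T3,T5}
Step 4: wait(T4) -> count=0 queue=[] holders={T1,T3,T4,T5}
Step 5: wait(T2) -> count=0 queue=[T2] holders={T1,T3,T4,T5}
Step 6: signal(T4) -> count=0 queue=[] holders={T1,T2,T3,T5}
Step 7: wait(T4) -> count=0 queue=[T4] holders={T1,T2,T3,T5}
Step 8: signal(T3) -> count=0 queue=[] holders={T1,T2,T4,T5}
Step 9: wait(T3) -> count=0 queue=[T3] holders={T1,T2,T4,T5}
Final holders: T1,T2,T4,T5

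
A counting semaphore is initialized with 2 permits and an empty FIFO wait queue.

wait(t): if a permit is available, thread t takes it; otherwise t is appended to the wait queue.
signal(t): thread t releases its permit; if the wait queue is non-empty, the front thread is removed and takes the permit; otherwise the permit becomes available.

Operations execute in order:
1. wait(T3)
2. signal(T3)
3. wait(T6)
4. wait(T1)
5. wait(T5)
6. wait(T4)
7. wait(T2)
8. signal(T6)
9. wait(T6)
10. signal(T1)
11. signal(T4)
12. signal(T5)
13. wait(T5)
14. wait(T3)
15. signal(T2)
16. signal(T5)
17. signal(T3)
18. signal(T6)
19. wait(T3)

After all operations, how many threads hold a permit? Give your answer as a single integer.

Answer: 1

Derivation:
Step 1: wait(T3) -> count=1 queue=[] holders={T3}
Step 2: signal(T3) -> count=2 queue=[] holders={none}
Step 3: wait(T6) -> count=1 queue=[] holders={T6}
Step 4: wait(T1) -> count=0 queue=[] holders={T1,T6}
Step 5: wait(T5) -> count=0 queue=[T5] holders={T1,T6}
Step 6: wait(T4) -> count=0 queue=[T5,T4] holders={T1,T6}
Step 7: wait(T2) -> count=0 queue=[T5,T4,T2] holders={T1,T6}
Step 8: signal(T6) -> count=0 queue=[T4,T2] holders={T1,T5}
Step 9: wait(T6) -> count=0 queue=[T4,T2,T6] holders={T1,T5}
Step 10: signal(T1) -> count=0 queue=[T2,T6] holders={T4,T5}
Step 11: signal(T4) -> count=0 queue=[T6] holders={T2,T5}
Step 12: signal(T5) -> count=0 queue=[] holders={T2,T6}
Step 13: wait(T5) -> count=0 queue=[T5] holders={T2,T6}
Step 14: wait(T3) -> count=0 queue=[T5,T3] holders={T2,T6}
Step 15: signal(T2) -> count=0 queue=[T3] holders={T5,T6}
Step 16: signal(T5) -> count=0 queue=[] holders={T3,T6}
Step 17: signal(T3) -> count=1 queue=[] holders={T6}
Step 18: signal(T6) -> count=2 queue=[] holders={none}
Step 19: wait(T3) -> count=1 queue=[] holders={T3}
Final holders: {T3} -> 1 thread(s)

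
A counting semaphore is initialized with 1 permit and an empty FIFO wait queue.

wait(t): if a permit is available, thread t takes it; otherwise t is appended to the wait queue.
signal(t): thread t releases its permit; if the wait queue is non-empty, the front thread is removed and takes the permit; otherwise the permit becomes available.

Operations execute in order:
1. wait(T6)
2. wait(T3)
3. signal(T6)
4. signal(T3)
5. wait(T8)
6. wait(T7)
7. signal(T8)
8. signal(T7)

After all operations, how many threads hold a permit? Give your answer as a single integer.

Answer: 0

Derivation:
Step 1: wait(T6) -> count=0 queue=[] holders={T6}
Step 2: wait(T3) -> count=0 queue=[T3] holders={T6}
Step 3: signal(T6) -> count=0 queue=[] holders={T3}
Step 4: signal(T3) -> count=1 queue=[] holders={none}
Step 5: wait(T8) -> count=0 queue=[] holders={T8}
Step 6: wait(T7) -> count=0 queue=[T7] holders={T8}
Step 7: signal(T8) -> count=0 queue=[] holders={T7}
Step 8: signal(T7) -> count=1 queue=[] holders={none}
Final holders: {none} -> 0 thread(s)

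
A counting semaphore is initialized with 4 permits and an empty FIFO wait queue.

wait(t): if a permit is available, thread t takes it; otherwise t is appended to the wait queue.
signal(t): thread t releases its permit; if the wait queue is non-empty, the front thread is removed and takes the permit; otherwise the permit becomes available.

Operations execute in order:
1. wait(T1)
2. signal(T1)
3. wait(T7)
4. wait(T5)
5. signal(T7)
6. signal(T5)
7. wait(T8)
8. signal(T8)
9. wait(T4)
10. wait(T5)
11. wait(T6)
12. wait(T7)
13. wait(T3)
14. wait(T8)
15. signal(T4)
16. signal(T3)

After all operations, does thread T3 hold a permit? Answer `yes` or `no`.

Answer: no

Derivation:
Step 1: wait(T1) -> count=3 queue=[] holders={T1}
Step 2: signal(T1) -> count=4 queue=[] holders={none}
Step 3: wait(T7) -> count=3 queue=[] holders={T7}
Step 4: wait(T5) -> count=2 queue=[] holders={T5,T7}
Step 5: signal(T7) -> count=3 queue=[] holders={T5}
Step 6: signal(T5) -> count=4 queue=[] holders={none}
Step 7: wait(T8) -> count=3 queue=[] holders={T8}
Step 8: signal(T8) -> count=4 queue=[] holders={none}
Step 9: wait(T4) -> count=3 queue=[] holders={T4}
Step 10: wait(T5) -> count=2 queue=[] holders={T4,T5}
Step 11: wait(T6) -> count=1 queue=[] holders={T4,T5,T6}
Step 12: wait(T7) -> count=0 queue=[] holders={T4,T5,T6,T7}
Step 13: wait(T3) -> count=0 queue=[T3] holders={T4,T5,T6,T7}
Step 14: wait(T8) -> count=0 queue=[T3,T8] holders={T4,T5,T6,T7}
Step 15: signal(T4) -> count=0 queue=[T8] holders={T3,T5,T6,T7}
Step 16: signal(T3) -> count=0 queue=[] holders={T5,T6,T7,T8}
Final holders: {T5,T6,T7,T8} -> T3 not in holders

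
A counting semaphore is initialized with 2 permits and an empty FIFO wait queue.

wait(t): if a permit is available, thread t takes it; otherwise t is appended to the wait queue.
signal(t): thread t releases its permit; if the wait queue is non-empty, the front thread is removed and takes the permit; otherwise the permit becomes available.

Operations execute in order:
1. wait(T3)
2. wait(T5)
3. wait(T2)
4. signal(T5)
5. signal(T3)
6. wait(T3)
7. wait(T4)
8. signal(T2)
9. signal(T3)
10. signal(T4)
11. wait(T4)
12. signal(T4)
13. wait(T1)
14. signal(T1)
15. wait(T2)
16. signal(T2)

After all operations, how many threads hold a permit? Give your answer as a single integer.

Answer: 0

Derivation:
Step 1: wait(T3) -> count=1 queue=[] holders={T3}
Step 2: wait(T5) -> count=0 queue=[] holders={T3,T5}
Step 3: wait(T2) -> count=0 queue=[T2] holders={T3,T5}
Step 4: signal(T5) -> count=0 queue=[] holders={T2,T3}
Step 5: signal(T3) -> count=1 queue=[] holders={T2}
Step 6: wait(T3) -> count=0 queue=[] holders={T2,T3}
Step 7: wait(T4) -> count=0 queue=[T4] holders={T2,T3}
Step 8: signal(T2) -> count=0 queue=[] holders={T3,T4}
Step 9: signal(T3) -> count=1 queue=[] holders={T4}
Step 10: signal(T4) -> count=2 queue=[] holders={none}
Step 11: wait(T4) -> count=1 queue=[] holders={T4}
Step 12: signal(T4) -> count=2 queue=[] holders={none}
Step 13: wait(T1) -> count=1 queue=[] holders={T1}
Step 14: signal(T1) -> count=2 queue=[] holders={none}
Step 15: wait(T2) -> count=1 queue=[] holders={T2}
Step 16: signal(T2) -> count=2 queue=[] holders={none}
Final holders: {none} -> 0 thread(s)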